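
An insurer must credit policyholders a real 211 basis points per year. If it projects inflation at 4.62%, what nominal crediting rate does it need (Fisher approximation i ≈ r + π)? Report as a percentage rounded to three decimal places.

6.730%

i ≈ r + π = 2.11% + 4.62% = 6.730%.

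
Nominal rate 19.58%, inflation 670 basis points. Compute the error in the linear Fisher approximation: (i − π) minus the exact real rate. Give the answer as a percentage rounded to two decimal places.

0.81%

Approximate: r ≈ 19.580% − 6.700% = 12.8800%
Exact: (1 + 0.1958)/(1 + 0.0670) − 1 = 12.0712%
Error = 12.8800% − 12.0712% = 0.8088% → 0.81%.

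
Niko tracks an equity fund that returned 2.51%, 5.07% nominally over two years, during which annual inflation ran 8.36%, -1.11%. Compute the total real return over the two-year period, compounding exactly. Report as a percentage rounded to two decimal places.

Compound the nominal returns: 1.0251 × 1.0507 = 1.077073.
Compound inflation: 1.0836 × 0.9889 = 1.071572.
Deflate: 1.077073 / 1.071572 = 1.005133.
Total real return = 1.005133 − 1 → 0.51%.

0.51%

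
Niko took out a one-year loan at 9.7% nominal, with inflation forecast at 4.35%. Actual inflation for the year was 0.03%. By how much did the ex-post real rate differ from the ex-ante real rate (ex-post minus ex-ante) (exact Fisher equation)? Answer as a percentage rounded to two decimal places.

4.54%

Ex-ante: (1 + 0.0970)/(1 + 0.0435) − 1 = 5.1270%
Ex-post: (1 + 0.0970)/(1 + 0.0003) − 1 = 9.6671%
Difference (ex-post − ex-ante) = 4.5401% → 4.54%.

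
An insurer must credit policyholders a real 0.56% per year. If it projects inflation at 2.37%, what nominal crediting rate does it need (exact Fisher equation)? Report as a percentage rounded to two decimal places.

(1 + i) = (1 + r)(1 + π) = 1.00560 × 1.02370 = 1.02943272
i = 1.02943272 − 1, so the required nominal rate is 2.94%.

2.94%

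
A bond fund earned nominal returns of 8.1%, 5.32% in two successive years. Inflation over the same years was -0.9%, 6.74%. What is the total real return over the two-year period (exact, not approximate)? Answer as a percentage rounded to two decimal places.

7.63%

Compound the nominal returns: 1.0810 × 1.0532 = 1.138509.
Compound inflation: 0.9910 × 1.0674 = 1.057793.
Deflate: 1.138509 / 1.057793 = 1.076306.
Total real return = 1.076306 − 1 → 7.63%.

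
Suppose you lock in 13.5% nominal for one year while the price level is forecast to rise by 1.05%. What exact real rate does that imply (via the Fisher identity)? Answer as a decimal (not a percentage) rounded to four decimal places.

0.1232

1 + r = 1.13500 / 1.01050 = 1.123206
r = 1.123206 − 1 = 12.3206%, i.e. 0.1232.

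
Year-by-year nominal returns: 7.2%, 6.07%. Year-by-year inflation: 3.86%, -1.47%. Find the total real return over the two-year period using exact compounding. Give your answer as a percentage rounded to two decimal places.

Nominal growth factor = 1.0720 × 1.0607 = 1.137070
Price-level growth factor = 1.0386 × 0.9853 = 1.023333
Real growth factor = 1.137070 / 1.023333 = 1.111145
Total real return = 1.111145 − 1 → 11.11%.

11.11%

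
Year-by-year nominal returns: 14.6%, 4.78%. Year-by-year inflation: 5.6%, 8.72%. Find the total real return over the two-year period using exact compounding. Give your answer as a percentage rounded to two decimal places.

Compound the nominal returns: 1.1460 × 1.0478 = 1.200779.
Compound inflation: 1.0560 × 1.0872 = 1.148083.
Deflate: 1.200779 / 1.148083 = 1.045899.
Total real return = 1.045899 − 1 → 4.59%.

4.59%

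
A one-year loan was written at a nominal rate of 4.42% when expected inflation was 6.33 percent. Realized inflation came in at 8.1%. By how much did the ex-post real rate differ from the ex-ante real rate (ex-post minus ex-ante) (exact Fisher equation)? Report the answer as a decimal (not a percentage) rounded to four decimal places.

-0.0161

Ex-ante: (1 + 0.0442)/(1 + 0.0633) − 1 = -1.7963%
Ex-post: (1 + 0.0442)/(1 + 0.0810) − 1 = -3.4043%
Difference (ex-post − ex-ante) = -1.6080% → -0.0161.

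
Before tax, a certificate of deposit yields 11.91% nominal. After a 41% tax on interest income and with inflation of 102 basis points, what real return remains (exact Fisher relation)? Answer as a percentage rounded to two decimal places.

After-tax nominal return = 11.91% × (1 − 0.41) = 7.0269%.
1 + r = 1.070269 / 1.01020 = 1.059462
After-tax real rate = 1.059462 − 1 → 5.95%.

5.95%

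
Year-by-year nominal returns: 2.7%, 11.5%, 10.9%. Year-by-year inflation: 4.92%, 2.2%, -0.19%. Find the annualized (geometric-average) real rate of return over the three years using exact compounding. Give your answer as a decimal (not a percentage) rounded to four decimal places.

0.0587

Compound the nominal returns: 1.0270 × 1.1150 × 1.1090 = 1.26992145.
Compound inflation: 1.0492 × 1.0220 × 0.9981 = 1.07024506.
Deflate: 1.26992145 / 1.07024506 = 1.18657071.
Annualized real rate = 1.18657071^(1/3) − 1 = 5.8680% → 0.0587.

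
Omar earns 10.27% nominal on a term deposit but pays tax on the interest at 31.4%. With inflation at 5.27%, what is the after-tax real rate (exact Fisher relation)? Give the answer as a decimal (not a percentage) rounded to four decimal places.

After-tax nominal return = 10.27% × (1 − 0.314) = 7.04522%.
1 + r = 1.0704522 / 1.05270 = 1.016863
After-tax real rate = 1.016863 − 1 → 0.0169.

0.0169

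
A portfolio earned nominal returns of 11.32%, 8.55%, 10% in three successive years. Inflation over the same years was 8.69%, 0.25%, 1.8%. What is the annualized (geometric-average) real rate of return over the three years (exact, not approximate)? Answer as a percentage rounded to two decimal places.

Nominal growth factor = 1.1132 × 1.0855 × 1.1000 = 1.32921646
Price-level growth factor = 1.0869 × 1.0025 × 1.0180 = 1.10923036
Real growth factor = 1.32921646 / 1.10923036 = 1.19832319
Annualized real rate = 1.19832319^(1/3) − 1 = 6.2163% → 6.22%.

6.22%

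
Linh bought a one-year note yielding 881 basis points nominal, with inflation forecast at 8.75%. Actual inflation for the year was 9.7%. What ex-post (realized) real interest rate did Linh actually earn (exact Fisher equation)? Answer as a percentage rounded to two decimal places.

Ex-post: (1 + 0.0881)/(1 + 0.0970) − 1 = -0.8113%
So the realized real rate is -0.81%.

-0.81%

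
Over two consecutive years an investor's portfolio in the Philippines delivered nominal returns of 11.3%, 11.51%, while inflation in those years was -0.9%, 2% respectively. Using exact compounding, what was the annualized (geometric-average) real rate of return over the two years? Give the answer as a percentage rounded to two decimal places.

10.81%

Nominal growth factor = 1.1130 × 1.1151 = 1.24110630
Price-level growth factor = 0.9910 × 1.0200 = 1.01082000
Real growth factor = 1.24110630 / 1.01082000 = 1.22782127
Annualized real rate = 1.22782127^(1/2) − 1 = 10.8071% → 10.81%.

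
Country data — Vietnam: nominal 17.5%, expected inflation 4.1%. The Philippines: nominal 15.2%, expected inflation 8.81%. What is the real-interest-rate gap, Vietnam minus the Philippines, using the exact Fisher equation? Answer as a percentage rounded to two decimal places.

7.00%

Vietnam: (1 + 0.1750)/(1 + 0.0410) − 1 = 12.8722%
The Philippines: (1 + 0.1520)/(1 + 0.0881) − 1 = 5.8726%
Differential = 12.8722% − 5.8726% = 6.9996% → 7.00%.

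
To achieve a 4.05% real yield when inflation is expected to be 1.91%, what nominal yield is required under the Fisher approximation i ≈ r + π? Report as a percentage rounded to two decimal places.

5.96%

i ≈ r + π = 4.05% + 1.91% = 5.96%.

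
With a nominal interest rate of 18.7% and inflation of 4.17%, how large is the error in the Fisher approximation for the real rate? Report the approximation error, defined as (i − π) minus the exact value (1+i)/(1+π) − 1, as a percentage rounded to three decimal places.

0.582%

Approximate: r ≈ 18.700% − 4.170% = 14.5300%
Exact: (1 + 0.1870)/(1 + 0.0417) − 1 = 13.9484%
Error = 14.5300% − 13.9484% = 0.5816% → 0.582%.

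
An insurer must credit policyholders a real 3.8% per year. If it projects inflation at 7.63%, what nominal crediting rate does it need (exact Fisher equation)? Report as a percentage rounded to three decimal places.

(1 + i) = (1 + r)(1 + π) = 1.03800 × 1.07630 = 1.1171994
i = 1.1171994 − 1, so the required nominal rate is 11.720%.

11.720%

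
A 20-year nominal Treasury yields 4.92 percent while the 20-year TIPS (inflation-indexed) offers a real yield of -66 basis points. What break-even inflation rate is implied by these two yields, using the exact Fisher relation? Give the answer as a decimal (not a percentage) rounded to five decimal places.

0.05617

(1 + π) = (1 + i)/(1 + r) = 1.04920 / 0.99340 = 1.056171
Break-even inflation = 1.056171 − 1 → 0.05617.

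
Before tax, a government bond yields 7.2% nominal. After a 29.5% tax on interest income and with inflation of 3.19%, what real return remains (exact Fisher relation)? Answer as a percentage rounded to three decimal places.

After-tax nominal return = 7.2% × (1 − 0.295) = 5.0760%.
1 + r = 1.05076 / 1.03190 = 1.018277
After-tax real rate = 1.018277 − 1 → 1.828%.

1.828%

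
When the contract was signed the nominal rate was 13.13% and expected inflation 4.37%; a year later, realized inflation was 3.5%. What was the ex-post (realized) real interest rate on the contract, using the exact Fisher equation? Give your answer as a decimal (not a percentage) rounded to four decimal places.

Ex-post: (1 + 0.1313)/(1 + 0.0350) − 1 = 9.3043%
So the realized real rate is 0.0930.

0.0930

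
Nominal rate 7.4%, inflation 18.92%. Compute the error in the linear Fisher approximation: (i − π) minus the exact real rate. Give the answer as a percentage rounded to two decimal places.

Approximate: r ≈ 7.400% − 18.920% = -11.5200%
Exact: (1 + 0.0740)/(1 + 0.1892) − 1 = -9.6872%
Error = -11.5200% − (-9.6872%) = -1.8328% → -1.83%.

-1.83%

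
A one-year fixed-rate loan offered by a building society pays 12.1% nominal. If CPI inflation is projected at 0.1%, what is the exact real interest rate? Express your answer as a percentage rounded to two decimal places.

11.99%

1 + r = 1.12100 / 1.00100 = 1.119880
r = 1.119880 − 1 = 11.9880%, i.e. 11.99%.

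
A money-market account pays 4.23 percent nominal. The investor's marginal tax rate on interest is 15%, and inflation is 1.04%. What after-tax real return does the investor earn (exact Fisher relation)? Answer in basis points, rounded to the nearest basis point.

253 basis points

After-tax nominal return = 4.23% × (1 − 0.15) = 3.5955%.
1 + r = 1.035955 / 1.01040 = 1.025292
After-tax real rate = 1.025292 − 1 → 253 basis points.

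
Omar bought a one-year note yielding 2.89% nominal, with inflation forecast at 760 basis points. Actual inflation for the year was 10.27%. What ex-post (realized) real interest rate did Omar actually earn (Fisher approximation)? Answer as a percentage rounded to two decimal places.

-7.38%

Ex-post: 2.89% − 10.27% = -7.380%
So the realized real rate is -7.38%.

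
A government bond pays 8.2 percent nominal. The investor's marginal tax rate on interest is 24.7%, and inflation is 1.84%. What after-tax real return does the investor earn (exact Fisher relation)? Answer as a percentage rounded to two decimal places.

After-tax nominal return = 8.2% × (1 − 0.247) = 6.1746%.
1 + r = 1.061746 / 1.01840 = 1.042563
After-tax real rate = 1.042563 − 1 → 4.26%.

4.26%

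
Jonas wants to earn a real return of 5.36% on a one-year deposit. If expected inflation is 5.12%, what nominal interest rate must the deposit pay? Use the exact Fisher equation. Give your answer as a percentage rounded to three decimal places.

(1 + i) = (1 + r)(1 + π) = 1.05360 × 1.05120 = 1.10754432
i = 1.10754432 − 1, so the required nominal rate is 10.754%.

10.754%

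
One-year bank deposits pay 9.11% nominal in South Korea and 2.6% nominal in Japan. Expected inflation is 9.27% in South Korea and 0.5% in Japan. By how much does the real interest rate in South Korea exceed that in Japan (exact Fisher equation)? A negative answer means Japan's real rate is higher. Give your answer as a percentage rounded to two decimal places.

South Korea: (1 + 0.0911)/(1 + 0.0927) − 1 = -0.1464%
Japan: (1 + 0.0260)/(1 + 0.0050) − 1 = 2.0896%
Differential = -0.1464% − 2.0896% = -2.2360% → -2.24%.

-2.24%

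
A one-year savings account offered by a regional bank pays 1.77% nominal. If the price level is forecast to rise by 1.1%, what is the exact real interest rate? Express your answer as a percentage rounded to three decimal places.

0.663%

1 + r = 1.01770 / 1.01100 = 1.006627
r = 1.006627 − 1 = 0.6627%, i.e. 0.663%.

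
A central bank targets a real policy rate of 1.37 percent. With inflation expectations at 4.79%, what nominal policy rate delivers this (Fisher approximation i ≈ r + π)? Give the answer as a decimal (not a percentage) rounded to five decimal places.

i ≈ r + π = 1.37% + 4.79% = 0.06160.

0.06160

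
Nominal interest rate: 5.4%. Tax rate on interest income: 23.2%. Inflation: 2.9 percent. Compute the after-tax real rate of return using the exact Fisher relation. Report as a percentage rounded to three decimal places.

1.212%

After-tax nominal return = 5.4% × (1 − 0.232) = 4.1472%.
1 + r = 1.041472 / 1.02900 = 1.012121
After-tax real rate = 1.012121 − 1 → 1.212%.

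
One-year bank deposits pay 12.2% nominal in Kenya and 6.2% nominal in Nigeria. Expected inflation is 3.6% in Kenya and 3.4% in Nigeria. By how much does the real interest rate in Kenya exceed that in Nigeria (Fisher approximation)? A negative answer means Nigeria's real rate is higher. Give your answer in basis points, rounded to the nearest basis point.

580 basis points

Kenya: 12.2% − 3.6% = 8.600%
Nigeria: 6.2% − 3.4% = 2.800%
Differential = 5.800% → 580 basis points.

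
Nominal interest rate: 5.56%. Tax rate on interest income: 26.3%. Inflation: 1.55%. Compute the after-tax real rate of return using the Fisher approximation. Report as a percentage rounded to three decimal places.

After-tax nominal return = 5.56% × (1 − 0.263) = 4.09772%.
r ≈ 4.09772% − 1.55% → 2.548%.

2.548%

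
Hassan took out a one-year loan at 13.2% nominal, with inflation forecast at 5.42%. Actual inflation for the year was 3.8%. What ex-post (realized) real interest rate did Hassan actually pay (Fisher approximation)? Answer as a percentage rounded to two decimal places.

Ex-post: 13.2% − 3.8% = 9.400%
So the realized real rate is 9.40%.

9.40%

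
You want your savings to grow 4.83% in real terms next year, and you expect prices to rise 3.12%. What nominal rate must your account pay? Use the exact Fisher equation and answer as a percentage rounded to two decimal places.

8.10%

(1 + i) = (1 + r)(1 + π) = 1.04830 × 1.03120 = 1.08100696
i = 1.08100696 − 1, so the required nominal rate is 8.10%.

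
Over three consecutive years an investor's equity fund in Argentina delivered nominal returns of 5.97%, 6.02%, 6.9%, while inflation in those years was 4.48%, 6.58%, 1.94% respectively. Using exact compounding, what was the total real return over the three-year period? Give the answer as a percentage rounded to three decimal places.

5.802%

Nominal growth factor = 1.0597 × 1.0602 × 1.0690 = 1.201015
Price-level growth factor = 1.0448 × 1.0658 × 1.0194 = 1.135151
Real growth factor = 1.201015 / 1.135151 = 1.058023
Total real return = 1.058023 − 1 → 5.802%.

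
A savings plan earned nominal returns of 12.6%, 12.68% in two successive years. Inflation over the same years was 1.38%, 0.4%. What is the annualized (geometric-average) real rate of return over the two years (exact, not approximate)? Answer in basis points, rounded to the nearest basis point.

1165 basis points

Compound the nominal returns: 1.1260 × 1.1268 = 1.26877680.
Compound inflation: 1.0138 × 1.0040 = 1.01785520.
Deflate: 1.26877680 / 1.01785520 = 1.24651994.
Annualized real rate = 1.24651994^(1/2) − 1 = 11.6477% → 1165 basis points.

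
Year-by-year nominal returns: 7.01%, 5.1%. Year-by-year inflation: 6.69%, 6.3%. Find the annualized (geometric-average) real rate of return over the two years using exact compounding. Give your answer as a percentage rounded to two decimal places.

-0.42%

Nominal growth factor = 1.0701 × 1.0510 = 1.12467510
Price-level growth factor = 1.0669 × 1.0630 = 1.13411470
Real growth factor = 1.12467510 / 1.13411470 = 0.99167668
Annualized real rate = 0.99167668^(1/2) − 1 = -0.4170% → -0.42%.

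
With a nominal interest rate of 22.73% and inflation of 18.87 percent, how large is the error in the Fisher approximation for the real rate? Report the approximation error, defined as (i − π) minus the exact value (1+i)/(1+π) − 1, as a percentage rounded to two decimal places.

0.61%

Approximate: r ≈ 22.730% − 18.870% = 3.8600%
Exact: (1 + 0.2273)/(1 + 0.1887) − 1 = 3.2472%
Error = 3.8600% − 3.2472% = 0.6128% → 0.61%.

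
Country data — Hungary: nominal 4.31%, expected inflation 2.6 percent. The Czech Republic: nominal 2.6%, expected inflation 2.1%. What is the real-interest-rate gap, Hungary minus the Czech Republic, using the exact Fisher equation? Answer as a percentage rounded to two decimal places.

1.18%

Hungary: (1 + 0.0431)/(1 + 0.0260) − 1 = 1.6667%
The Czech Republic: (1 + 0.0260)/(1 + 0.0210) − 1 = 0.4897%
Differential = 1.6667% − 0.4897% = 1.1770% → 1.18%.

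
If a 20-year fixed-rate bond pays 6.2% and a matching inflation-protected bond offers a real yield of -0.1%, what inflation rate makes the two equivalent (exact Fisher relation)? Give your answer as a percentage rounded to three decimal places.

6.306%

(1 + π) = (1 + i)/(1 + r) = 1.06200 / 0.99900 = 1.063063
Break-even inflation = 1.063063 − 1 → 6.306%.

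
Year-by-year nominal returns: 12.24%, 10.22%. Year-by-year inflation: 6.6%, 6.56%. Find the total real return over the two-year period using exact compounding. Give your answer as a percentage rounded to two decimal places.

8.91%

Nominal growth factor = 1.1224 × 1.1022 = 1.237109
Price-level growth factor = 1.0660 × 1.0656 = 1.135930
Real growth factor = 1.237109 / 1.135930 = 1.089072
Total real return = 1.089072 − 1 → 8.91%.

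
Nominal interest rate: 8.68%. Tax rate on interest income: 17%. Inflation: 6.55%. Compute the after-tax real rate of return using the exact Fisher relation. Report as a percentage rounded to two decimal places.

After-tax nominal return = 8.68% × (1 − 0.17) = 7.2044%.
1 + r = 1.072044 / 1.06550 = 1.006142
After-tax real rate = 1.006142 − 1 → 0.61%.

0.61%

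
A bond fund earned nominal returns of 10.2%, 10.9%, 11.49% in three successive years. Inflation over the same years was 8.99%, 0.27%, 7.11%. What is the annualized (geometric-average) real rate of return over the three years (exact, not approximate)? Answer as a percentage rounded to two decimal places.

5.19%

Nominal growth factor = 1.1020 × 1.1090 × 1.1149 = 1.36253936
Price-level growth factor = 1.0899 × 1.0027 × 1.0711 = 1.17054385
Real growth factor = 1.36253936 / 1.17054385 = 1.16402248
Annualized real rate = 1.16402248^(1/3) − 1 = 5.1931% → 5.19%.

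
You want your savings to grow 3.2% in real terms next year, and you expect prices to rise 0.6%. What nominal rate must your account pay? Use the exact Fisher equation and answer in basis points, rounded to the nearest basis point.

(1 + i) = (1 + r)(1 + π) = 1.03200 × 1.00600 = 1.038192
i = 1.038192 − 1, so the required nominal rate is 382 basis points.

382 basis points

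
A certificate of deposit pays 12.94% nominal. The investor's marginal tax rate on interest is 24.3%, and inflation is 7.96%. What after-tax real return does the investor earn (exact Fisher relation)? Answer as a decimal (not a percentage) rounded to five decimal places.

After-tax nominal return = 12.94% × (1 − 0.243) = 9.79558%.
1 + r = 1.0979558 / 1.07960 = 1.017002
After-tax real rate = 1.017002 − 1 → 0.01700.

0.01700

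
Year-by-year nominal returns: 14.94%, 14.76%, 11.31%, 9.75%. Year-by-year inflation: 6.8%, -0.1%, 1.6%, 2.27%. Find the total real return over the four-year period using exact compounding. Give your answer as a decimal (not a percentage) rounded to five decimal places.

Nominal growth factor = 1.1494 × 1.1476 × 1.1131 × 1.0975 = 1.611389
Price-level growth factor = 1.0680 × 0.9990 × 1.0160 × 1.0227 = 1.108610
Real growth factor = 1.611389 / 1.108610 = 1.453522
Total real return = 1.453522 − 1 → 0.45352.

0.45352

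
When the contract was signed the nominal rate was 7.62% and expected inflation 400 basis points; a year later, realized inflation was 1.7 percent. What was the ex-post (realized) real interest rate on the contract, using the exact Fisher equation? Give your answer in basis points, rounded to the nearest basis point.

Ex-post: (1 + 0.0762)/(1 + 0.0170) − 1 = 5.8210%
So the realized real rate is 582 basis points.

582 basis points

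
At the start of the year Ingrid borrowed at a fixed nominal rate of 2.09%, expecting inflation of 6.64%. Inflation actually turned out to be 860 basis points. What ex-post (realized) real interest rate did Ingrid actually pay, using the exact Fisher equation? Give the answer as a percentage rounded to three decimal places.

-5.994%

Ex-post: (1 + 0.0209)/(1 + 0.0860) − 1 = -5.99448%
So the realized real rate is -5.994%.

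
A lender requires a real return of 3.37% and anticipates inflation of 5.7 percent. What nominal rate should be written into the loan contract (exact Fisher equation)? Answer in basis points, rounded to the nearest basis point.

926 basis points

(1 + i) = (1 + r)(1 + π) = 1.03370 × 1.05700 = 1.0926209
i = 1.0926209 − 1, so the required nominal rate is 926 basis points.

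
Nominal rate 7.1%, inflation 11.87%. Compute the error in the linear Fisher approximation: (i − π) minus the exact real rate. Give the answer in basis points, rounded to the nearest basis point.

-51 basis points

Approximate: r ≈ 7.100% − 11.870% = -4.7700%
Exact: (1 + 0.0710)/(1 + 0.1187) − 1 = -4.2639%
Error = -4.7700% − (-4.2639%) = -0.5061% → -51 basis points.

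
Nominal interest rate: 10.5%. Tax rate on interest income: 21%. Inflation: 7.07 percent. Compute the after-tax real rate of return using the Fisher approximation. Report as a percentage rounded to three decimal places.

After-tax nominal return = 10.5% × (1 − 0.21) = 8.2950%.
r ≈ 8.2950% − 7.07% → 1.225%.

1.225%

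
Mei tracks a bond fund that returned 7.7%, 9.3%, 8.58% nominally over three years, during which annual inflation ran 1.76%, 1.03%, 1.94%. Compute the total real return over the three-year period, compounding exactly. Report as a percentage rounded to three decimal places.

Nominal growth factor = 1.0770 × 1.0930 × 1.0858 = 1.278161
Price-level growth factor = 1.0176 × 1.0103 × 1.0194 = 1.048026
Real growth factor = 1.278161 / 1.048026 = 1.219589
Total real return = 1.219589 − 1 → 21.959%.

21.959%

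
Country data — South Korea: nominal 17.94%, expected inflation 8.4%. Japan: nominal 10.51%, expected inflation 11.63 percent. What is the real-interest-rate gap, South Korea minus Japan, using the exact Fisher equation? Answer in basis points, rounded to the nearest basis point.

980 basis points

South Korea: (1 + 0.1794)/(1 + 0.0840) − 1 = 8.8007%
Japan: (1 + 0.1051)/(1 + 0.1163) − 1 = -1.0033%
Differential = 8.8007% − (-1.0033%) = 9.8041% → 980 basis points.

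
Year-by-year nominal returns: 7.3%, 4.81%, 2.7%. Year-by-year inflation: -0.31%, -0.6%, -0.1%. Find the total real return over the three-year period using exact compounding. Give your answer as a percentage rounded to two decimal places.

Nominal growth factor = 1.0730 × 1.0481 × 1.0270 = 1.154976
Price-level growth factor = 0.9969 × 0.9940 × 0.9990 = 0.989928
Real growth factor = 1.154976 / 0.989928 = 1.166727
Total real return = 1.166727 − 1 → 16.67%.

16.67%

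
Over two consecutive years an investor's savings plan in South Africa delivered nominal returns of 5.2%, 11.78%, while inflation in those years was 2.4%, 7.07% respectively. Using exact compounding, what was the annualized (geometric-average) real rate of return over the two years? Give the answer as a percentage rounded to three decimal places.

3.563%

Nominal growth factor = 1.0520 × 1.1178 = 1.17592560
Price-level growth factor = 1.0240 × 1.0707 = 1.09639680
Real growth factor = 1.17592560 / 1.09639680 = 1.07253651
Annualized real rate = 1.07253651^(1/2) − 1 = 3.5633% → 3.563%.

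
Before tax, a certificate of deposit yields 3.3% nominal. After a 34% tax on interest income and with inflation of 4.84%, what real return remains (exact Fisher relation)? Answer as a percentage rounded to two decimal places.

-2.54%

After-tax nominal return = 3.3% × (1 − 0.34) = 2.1780%.
1 + r = 1.02178 / 1.04840 = 0.974609
After-tax real rate = 0.974609 − 1 → -2.54%.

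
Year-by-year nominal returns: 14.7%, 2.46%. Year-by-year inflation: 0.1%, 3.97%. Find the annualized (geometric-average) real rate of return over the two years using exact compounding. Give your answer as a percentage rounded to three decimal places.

Nominal growth factor = 1.1470 × 1.0246 = 1.17521620
Price-level growth factor = 1.0010 × 1.0397 = 1.04073970
Real growth factor = 1.17521620 / 1.04073970 = 1.12921242
Annualized real rate = 1.12921242^(1/2) − 1 = 6.2644% → 6.264%.

6.264%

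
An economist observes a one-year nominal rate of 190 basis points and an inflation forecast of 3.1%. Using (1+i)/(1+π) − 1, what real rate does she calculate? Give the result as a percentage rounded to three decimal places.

-1.164%

By the Fisher identity, 1 + r = (1 + i)/(1 + π).
1 + r = 1.01900 / 1.03100 = 0.988361
r = 0.988361 − 1 = -1.1639%, i.e. -1.164%.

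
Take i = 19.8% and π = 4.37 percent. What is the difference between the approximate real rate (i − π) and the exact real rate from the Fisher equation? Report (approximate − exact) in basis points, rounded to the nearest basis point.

Approximate: r ≈ 19.800% − 4.370% = 15.4300%
Exact: (1 + 0.1980)/(1 + 0.0437) − 1 = 14.7839%
Error = 15.4300% − 14.7839% = 0.6461% → 65 basis points.

65 basis points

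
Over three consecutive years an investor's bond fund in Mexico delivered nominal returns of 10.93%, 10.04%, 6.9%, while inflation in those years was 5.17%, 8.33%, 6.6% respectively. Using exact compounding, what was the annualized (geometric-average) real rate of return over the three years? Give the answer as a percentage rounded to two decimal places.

2.42%

Nominal growth factor = 1.1093 × 1.1004 × 1.0690 = 1.30490021
Price-level growth factor = 1.0517 × 1.0833 × 1.0660 = 1.21450085
Real growth factor = 1.30490021 / 1.21450085 = 1.07443334
Annualized real rate = 1.07443334^(1/3) − 1 = 2.4220% → 2.42%.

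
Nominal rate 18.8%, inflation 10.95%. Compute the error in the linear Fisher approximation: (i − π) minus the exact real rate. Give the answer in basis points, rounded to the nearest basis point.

Approximate: r ≈ 18.800% − 10.950% = 7.8500%
Exact: (1 + 0.1880)/(1 + 0.1095) − 1 = 7.0753%
Error = 7.8500% − 7.0753% = 0.7747% → 77 basis points.

77 basis points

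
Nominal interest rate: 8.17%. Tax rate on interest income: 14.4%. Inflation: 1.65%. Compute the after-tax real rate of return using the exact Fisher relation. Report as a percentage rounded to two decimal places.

5.26%

After-tax nominal return = 8.17% × (1 − 0.144) = 6.99352%.
1 + r = 1.0699352 / 1.01650 = 1.052568
After-tax real rate = 1.052568 − 1 → 5.26%.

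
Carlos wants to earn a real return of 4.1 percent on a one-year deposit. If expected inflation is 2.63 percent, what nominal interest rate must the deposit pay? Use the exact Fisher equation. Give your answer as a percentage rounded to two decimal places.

(1 + i) = (1 + r)(1 + π) = 1.04100 × 1.02630 = 1.0683783
i = 1.0683783 − 1, so the required nominal rate is 6.84%.

6.84%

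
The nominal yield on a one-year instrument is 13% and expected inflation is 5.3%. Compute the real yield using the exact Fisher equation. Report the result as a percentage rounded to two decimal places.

1 + r = 1.13000 / 1.05300 = 1.073124
r = 1.073124 − 1 = 7.3124%, i.e. 7.31%.

7.31%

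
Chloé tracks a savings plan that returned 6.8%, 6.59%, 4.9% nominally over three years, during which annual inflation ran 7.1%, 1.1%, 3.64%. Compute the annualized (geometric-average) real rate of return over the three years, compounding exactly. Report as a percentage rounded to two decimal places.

Compound the nominal returns: 1.0680 × 1.0659 × 1.0490 = 1.19416188.
Compound inflation: 1.0710 × 1.0110 × 1.0364 = 1.12219423.
Deflate: 1.19416188 / 1.12219423 = 1.06413119.
Annualized real rate = 1.06413119^(1/3) − 1 = 2.0936% → 2.09%.

2.09%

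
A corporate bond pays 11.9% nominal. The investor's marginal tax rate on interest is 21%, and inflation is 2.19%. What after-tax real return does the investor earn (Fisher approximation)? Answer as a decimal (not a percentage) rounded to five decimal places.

After-tax nominal return = 11.9% × (1 − 0.21) = 9.4010%.
r ≈ 9.4010% − 2.19% → 0.07211.

0.07211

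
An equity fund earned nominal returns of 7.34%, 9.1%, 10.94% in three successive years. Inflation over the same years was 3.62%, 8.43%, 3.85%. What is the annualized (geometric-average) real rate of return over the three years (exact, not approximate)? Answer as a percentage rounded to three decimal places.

3.647%

Nominal growth factor = 1.0734 × 1.0910 × 1.1094 = 1.29919549
Price-level growth factor = 1.0362 × 1.0843 × 1.0385 = 1.16680840
Real growth factor = 1.29919549 / 1.16680840 = 1.11346086
Annualized real rate = 1.11346086^(1/3) − 1 = 3.6474% → 3.647%.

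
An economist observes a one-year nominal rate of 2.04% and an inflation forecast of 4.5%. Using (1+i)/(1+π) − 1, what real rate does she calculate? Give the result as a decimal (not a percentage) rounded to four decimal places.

By the Fisher identity, 1 + r = (1 + i)/(1 + π).
1 + r = 1.02040 / 1.04500 = 0.976459
r = 0.976459 − 1 = -2.3541%, i.e. -0.0235.

-0.0235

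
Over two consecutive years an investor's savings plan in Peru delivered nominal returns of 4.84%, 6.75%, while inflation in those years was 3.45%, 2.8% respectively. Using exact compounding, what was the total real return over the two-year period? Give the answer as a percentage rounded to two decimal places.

Nominal growth factor = 1.0484 × 1.0675 = 1.119167
Price-level growth factor = 1.0345 × 1.0280 = 1.063466
Real growth factor = 1.119167 / 1.063466 = 1.052377
Total real return = 1.052377 − 1 → 5.24%.

5.24%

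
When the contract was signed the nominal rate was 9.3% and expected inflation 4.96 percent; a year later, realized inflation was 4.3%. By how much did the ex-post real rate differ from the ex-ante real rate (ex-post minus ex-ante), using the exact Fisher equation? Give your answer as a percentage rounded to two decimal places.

0.66%

Ex-ante: (1 + 0.0930)/(1 + 0.0496) − 1 = 4.1349%
Ex-post: (1 + 0.0930)/(1 + 0.0430) − 1 = 4.7939%
Difference (ex-post − ex-ante) = 0.6590% → 0.66%.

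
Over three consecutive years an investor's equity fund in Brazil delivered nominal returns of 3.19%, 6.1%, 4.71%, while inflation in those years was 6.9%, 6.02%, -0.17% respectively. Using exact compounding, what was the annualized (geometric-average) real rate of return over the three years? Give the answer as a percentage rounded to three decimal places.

0.440%

Nominal growth factor = 1.0319 × 1.0610 × 1.0471 = 1.14641314
Price-level growth factor = 1.0690 × 1.0602 × 0.9983 = 1.13142710
Real growth factor = 1.14641314 / 1.13142710 = 1.01324526
Annualized real rate = 1.01324526^(1/3) − 1 = 0.4396% → 0.440%.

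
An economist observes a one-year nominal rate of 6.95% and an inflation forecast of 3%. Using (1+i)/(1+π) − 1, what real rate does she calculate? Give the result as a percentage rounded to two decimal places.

3.83%

1 + r = 1.06950 / 1.03000 = 1.0383495
r = 1.0383495 − 1 = 3.83495%, i.e. 3.83%.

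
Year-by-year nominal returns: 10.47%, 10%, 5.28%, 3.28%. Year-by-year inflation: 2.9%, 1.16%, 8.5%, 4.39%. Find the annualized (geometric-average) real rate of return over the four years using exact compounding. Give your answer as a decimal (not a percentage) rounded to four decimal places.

0.0289

Nominal growth factor = 1.1047 × 1.1000 × 1.0528 × 1.0328 = 1.32129303
Price-level growth factor = 1.0290 × 1.0116 × 1.0850 × 1.0439 = 1.17899736
Real growth factor = 1.32129303 / 1.17899736 = 1.12069211
Annualized real rate = 1.12069211^(1/4) − 1 = 2.8896% → 0.0289.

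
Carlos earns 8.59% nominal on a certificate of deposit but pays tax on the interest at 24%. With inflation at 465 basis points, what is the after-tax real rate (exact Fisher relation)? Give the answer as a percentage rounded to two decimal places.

After-tax nominal return = 8.59% × (1 − 0.24) = 6.5284%.
1 + r = 1.065284 / 1.04650 = 1.017949
After-tax real rate = 1.017949 − 1 → 1.79%.

1.79%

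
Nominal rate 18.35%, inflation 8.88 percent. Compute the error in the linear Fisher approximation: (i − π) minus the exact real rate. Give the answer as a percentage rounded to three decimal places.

Approximate: r ≈ 18.350% − 8.880% = 9.4700%
Exact: (1 + 0.1835)/(1 + 0.0888) − 1 = 8.6976%
Error = 9.4700% − 8.6976% = 0.7724% → 0.772%.

0.772%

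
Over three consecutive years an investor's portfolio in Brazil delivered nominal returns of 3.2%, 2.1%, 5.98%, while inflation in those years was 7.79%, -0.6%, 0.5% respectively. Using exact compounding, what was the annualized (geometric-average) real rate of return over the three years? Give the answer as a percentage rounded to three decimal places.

Compound the nominal returns: 1.0320 × 1.0210 × 1.0598 = 1.11668159.
Compound inflation: 1.0779 × 0.9940 × 1.0050 = 1.07678976.
Deflate: 1.11668159 / 1.07678976 = 1.03704699.
Annualized real rate = 1.03704699^(1/3) − 1 = 1.2200% → 1.220%.

1.220%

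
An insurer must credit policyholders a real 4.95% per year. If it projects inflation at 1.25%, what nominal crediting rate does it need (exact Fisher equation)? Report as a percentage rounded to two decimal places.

(1 + i) = (1 + r)(1 + π) = 1.04950 × 1.01250 = 1.06261875
i = 1.06261875 − 1, so the required nominal rate is 6.26%.

6.26%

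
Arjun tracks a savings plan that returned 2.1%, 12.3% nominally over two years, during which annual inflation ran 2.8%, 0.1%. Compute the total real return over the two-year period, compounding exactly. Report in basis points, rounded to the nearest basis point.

1142 basis points

Nominal growth factor = 1.0210 × 1.1230 = 1.146583
Price-level growth factor = 1.0280 × 1.0010 = 1.029028
Real growth factor = 1.146583 / 1.029028 = 1.114239
Total real return = 1.114239 − 1 → 1142 basis points.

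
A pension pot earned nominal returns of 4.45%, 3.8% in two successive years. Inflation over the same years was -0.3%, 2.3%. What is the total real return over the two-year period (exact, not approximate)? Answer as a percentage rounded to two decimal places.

6.30%

Nominal growth factor = 1.0445 × 1.0380 = 1.084191
Price-level growth factor = 0.9970 × 1.0230 = 1.019931
Real growth factor = 1.084191 / 1.019931 = 1.063004
Total real return = 1.063004 − 1 → 6.30%.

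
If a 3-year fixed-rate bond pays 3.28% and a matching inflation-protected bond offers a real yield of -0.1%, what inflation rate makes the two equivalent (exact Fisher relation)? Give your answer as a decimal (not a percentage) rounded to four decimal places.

(1 + π) = (1 + i)/(1 + r) = 1.03280 / 0.99900 = 1.033834
Break-even inflation = 1.033834 − 1 → 0.0338.

0.0338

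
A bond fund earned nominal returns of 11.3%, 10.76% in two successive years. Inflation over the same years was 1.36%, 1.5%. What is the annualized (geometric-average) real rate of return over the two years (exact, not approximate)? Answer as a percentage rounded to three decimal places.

Compound the nominal returns: 1.1130 × 1.1076 = 1.23275880.
Compound inflation: 1.0136 × 1.0150 = 1.02880400.
Deflate: 1.23275880 / 1.02880400 = 1.19824456.
Annualized real rate = 1.19824456^(1/2) − 1 = 9.4644% → 9.464%.

9.464%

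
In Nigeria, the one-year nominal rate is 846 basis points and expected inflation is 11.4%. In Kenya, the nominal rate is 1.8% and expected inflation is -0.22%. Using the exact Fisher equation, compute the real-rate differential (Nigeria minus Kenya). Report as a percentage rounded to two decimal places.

-4.66%

Nigeria: (1 + 0.0846)/(1 + 0.1140) − 1 = -2.6391%
Kenya: (1 + 0.0180)/(1 − 0.0022) − 1 = 2.0245%
Differential = -2.6391% − 2.0245% = -4.6636% → -4.66%.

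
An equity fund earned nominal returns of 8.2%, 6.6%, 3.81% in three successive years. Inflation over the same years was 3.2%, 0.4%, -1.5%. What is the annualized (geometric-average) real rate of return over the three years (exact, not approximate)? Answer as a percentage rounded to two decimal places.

5.47%

Nominal growth factor = 1.0820 × 1.0660 × 1.0381 = 1.19735700
Price-level growth factor = 1.0320 × 1.0040 × 0.9850 = 1.02058608
Real growth factor = 1.19735700 / 1.02058608 = 1.17320530
Annualized real rate = 1.17320530^(1/3) − 1 = 5.4690% → 5.47%.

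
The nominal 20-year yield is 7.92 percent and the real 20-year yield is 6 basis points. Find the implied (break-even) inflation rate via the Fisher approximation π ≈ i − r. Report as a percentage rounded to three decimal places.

π ≈ i − r = 7.92% − 0.06% → 7.860%.

7.860%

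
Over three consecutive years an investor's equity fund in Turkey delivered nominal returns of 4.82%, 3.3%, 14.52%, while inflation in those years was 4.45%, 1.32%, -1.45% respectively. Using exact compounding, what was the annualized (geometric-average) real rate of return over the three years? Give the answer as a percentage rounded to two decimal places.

5.94%

Nominal growth factor = 1.0482 × 1.0330 × 1.1452 = 1.24001180
Price-level growth factor = 1.0445 × 1.0132 × 0.9855 = 1.04294223
Real growth factor = 1.24001180 / 1.04294223 = 1.18895540
Annualized real rate = 1.18895540^(1/3) − 1 = 5.9388% → 5.94%.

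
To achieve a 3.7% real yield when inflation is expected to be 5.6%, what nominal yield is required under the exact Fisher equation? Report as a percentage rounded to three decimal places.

(1 + i) = (1 + r)(1 + π) = 1.03700 × 1.05600 = 1.095072
i = 1.095072 − 1, so the required nominal rate is 9.507%.

9.507%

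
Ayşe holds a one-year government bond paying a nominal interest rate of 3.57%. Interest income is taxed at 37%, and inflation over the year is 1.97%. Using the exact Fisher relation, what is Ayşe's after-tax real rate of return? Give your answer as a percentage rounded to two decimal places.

0.27%

After-tax nominal return = 3.57% × (1 − 0.37) = 2.2491%.
1 + r = 1.022491 / 1.01970 = 1.002737
After-tax real rate = 1.002737 − 1 → 0.27%.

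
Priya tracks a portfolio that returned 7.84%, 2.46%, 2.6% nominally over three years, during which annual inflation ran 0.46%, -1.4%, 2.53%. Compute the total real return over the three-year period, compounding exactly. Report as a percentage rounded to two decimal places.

Compound the nominal returns: 1.0784 × 1.0246 × 1.0260 = 1.133657.
Compound inflation: 1.0046 × 0.9860 × 1.0253 = 1.015596.
Deflate: 1.133657 / 1.015596 = 1.116248.
Total real return = 1.116248 − 1 → 11.62%.

11.62%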